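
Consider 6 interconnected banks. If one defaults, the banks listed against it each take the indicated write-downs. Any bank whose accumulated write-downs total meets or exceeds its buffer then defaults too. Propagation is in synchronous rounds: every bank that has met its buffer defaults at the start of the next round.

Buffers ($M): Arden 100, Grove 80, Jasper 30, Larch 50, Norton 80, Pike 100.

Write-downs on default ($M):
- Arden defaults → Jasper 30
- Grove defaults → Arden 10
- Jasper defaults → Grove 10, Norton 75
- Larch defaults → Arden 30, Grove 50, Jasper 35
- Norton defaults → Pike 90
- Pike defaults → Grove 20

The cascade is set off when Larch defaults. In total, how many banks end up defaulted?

Round 1 — Larch defaults (initial).
  Arden: +30 → 30 < 100
  Grove: +50 → 50 < 80
  Jasper: +35 → 35 ≥ 30
Round 2 — Jasper defaults.
  Grove: +10 → 60 < 80
  Norton: +75 → 75 < 80
No further defaults.

2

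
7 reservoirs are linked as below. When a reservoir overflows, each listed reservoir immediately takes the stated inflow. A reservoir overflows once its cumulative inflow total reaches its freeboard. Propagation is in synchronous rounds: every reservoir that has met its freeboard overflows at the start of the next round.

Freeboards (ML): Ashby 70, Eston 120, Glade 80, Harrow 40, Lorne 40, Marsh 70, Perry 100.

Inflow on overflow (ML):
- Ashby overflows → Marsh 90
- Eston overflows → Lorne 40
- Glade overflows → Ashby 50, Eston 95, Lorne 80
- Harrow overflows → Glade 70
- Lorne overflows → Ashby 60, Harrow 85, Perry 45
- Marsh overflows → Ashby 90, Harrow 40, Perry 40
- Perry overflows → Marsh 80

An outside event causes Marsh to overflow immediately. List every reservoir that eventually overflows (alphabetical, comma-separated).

Round 1 — Marsh overflows (initial).
  Ashby: +90 → 90 ≥ 70
  Harrow: +40 → 40 ≥ 40
  Perry: +40 → 40 < 100
Round 2 — Ashby, Harrow overflow.
  Glade: +70 → 70 < 80
No further overflows.

Ashby, Harrow, Marsh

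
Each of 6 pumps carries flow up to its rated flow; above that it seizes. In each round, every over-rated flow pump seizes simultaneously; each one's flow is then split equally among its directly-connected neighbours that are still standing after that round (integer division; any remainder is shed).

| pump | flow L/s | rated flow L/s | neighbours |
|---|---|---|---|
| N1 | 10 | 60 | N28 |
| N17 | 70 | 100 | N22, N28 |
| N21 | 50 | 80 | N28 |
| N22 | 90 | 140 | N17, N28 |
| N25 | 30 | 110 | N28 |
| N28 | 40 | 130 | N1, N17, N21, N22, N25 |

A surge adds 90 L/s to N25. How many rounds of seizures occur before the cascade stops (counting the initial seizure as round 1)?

Round 1 — N25 at 120 > 110. N25 seizes.
  N25 sheds 120 L/s to N28: 120 each.
    N28: 40+120 = 160 > 130
Round 2 — N28 seizes.
  N28 sheds 160 L/s to N1, N17, N21, N22: 40 each.
    N1: 10+40 = 50 ≤ 60
    N17: 70+40 = 110 > 100
    N21: 50+40 = 90 > 80
    N22: 90+40 = 130 ≤ 140
Round 3 — N17, N21 seize.
  N17 sheds 110 L/s to N22: 110 each.
    N22: 130+110 = 240 > 140
  N21 sheds 90 L/s: no online neighbours, lost.
Round 4 — N22 seizes.
  N22 sheds 240 L/s: no online neighbours, lost.
No further seizures.

4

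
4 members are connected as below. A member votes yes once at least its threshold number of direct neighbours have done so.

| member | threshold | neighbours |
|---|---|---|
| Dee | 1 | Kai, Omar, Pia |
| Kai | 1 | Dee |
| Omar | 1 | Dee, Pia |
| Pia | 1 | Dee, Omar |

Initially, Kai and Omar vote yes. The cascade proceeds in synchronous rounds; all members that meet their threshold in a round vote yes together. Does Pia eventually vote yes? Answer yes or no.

Round 1 — Kai, Omar vote yes (initial).
Round 2 — checking thresholds:
  Dee: 2 of 3 neighbours ≥ 1, votes yes.
  Pia: 1 of 2 neighbours ≥ 1, votes yes.
Round 3 — no new yes votes; cascade stops.

yes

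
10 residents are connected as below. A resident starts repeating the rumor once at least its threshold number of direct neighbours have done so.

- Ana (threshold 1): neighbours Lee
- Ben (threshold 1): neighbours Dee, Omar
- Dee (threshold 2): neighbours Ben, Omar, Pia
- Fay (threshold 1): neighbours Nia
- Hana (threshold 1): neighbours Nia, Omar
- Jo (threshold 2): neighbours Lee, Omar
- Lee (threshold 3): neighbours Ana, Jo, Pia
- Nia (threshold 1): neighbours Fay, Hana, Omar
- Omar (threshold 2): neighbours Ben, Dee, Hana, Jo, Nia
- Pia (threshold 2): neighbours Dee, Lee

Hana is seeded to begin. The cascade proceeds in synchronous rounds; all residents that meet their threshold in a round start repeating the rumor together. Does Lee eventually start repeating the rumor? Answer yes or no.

no

Round 1 — Hana starts repeating the rumor (initial).
Round 2 — checking thresholds:
  Nia: 1 of 3 neighbours ≥ 1, starts repeating the rumor.
  Omar: 1 of 5 neighbours < 2, below threshold.
Round 3 — checking thresholds:
  Fay: 1 of 1 neighbours ≥ 1, starts repeating the rumor.
  Omar: 2 of 5 neighbours ≥ 2, starts repeating the rumor.
Round 4 — checking thresholds:
  Ben: 1 of 2 neighbours ≥ 1, starts repeating the rumor.
  Dee: 1 of 3 neighbours < 2, below threshold.
  Jo: 1 of 2 neighbours < 2, below threshold.
Round 5 — checking thresholds:
  Dee: 2 of 3 neighbours ≥ 2, starts repeating the rumor.
  Jo: 1 of 2 neighbours < 2, below threshold.
Round 6 — no new spreads; cascade stops.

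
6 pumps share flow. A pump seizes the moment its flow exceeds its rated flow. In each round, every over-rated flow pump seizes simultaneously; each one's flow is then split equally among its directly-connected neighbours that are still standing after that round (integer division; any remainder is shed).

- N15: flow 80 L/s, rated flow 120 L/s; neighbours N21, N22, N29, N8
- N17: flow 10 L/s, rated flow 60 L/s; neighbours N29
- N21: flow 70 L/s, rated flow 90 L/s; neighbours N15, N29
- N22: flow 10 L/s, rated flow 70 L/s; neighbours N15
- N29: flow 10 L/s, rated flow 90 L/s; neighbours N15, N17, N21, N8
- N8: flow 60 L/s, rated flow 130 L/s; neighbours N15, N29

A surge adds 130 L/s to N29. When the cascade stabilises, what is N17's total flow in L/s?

45

Round 1 — N29 at 140 > 90. N29 seizes.
  N29 sheds 140 L/s to N15, N17, N21, N8: 35 each.
    N15: 80+35 = 115 ≤ 120
    N17: 10+35 = 45 ≤ 60
    N21: 70+35 = 105 > 90
    N8: 60+35 = 95 ≤ 130
Round 2 — N21 seizes.
  N21 sheds 105 L/s to N15: 105 each.
    N15: 115+105 = 220 > 120
Round 3 — N15 seizes.
  N15 sheds 220 L/s to N22, N8: 110 each.
    N22: 10+110 = 120 > 70
    N8: 95+110 = 205 > 130
Round 4 — N22, N8 seize.
  N22 sheds 120 L/s: no online neighbours, lost.
  N8 sheds 205 L/s: no online neighbours, lost.
No further seizures.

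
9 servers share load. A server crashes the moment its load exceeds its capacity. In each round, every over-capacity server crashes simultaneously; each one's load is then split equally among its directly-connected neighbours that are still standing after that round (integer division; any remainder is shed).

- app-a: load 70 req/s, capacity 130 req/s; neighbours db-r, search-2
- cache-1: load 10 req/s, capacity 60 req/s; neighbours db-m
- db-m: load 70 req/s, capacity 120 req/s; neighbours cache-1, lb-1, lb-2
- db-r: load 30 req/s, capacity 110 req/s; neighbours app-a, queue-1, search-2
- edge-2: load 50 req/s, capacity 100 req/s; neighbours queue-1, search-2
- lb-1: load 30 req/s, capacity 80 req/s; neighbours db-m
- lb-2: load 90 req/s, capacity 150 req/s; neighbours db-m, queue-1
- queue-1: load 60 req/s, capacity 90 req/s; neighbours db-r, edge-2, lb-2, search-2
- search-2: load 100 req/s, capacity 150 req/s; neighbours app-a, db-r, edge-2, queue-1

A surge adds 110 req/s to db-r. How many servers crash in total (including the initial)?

5

Round 1 — db-r at 140 > 110. db-r crashes.
  db-r sheds 140 req/s to app-a, queue-1, search-2: 46 each (2 lost).
    app-a: 70+46 = 116 ≤ 130
    queue-1: 60+46 = 106 > 90
    search-2: 100+46 = 146 ≤ 150
Round 2 — queue-1 crashes.
  queue-1 sheds 106 req/s to edge-2, lb-2, search-2: 35 each (1 lost).
    edge-2: 50+35 = 85 ≤ 100
    lb-2: 90+35 = 125 ≤ 150
    search-2: 146+35 = 181 > 150
Round 3 — search-2 crashes.
  search-2 sheds 181 req/s to app-a, edge-2: 90 each (1 lost).
    app-a: 116+90 = 206 > 130
    edge-2: 85+90 = 175 > 100
Round 4 — app-a, edge-2 crash.
  app-a sheds 206 req/s: no online neighbours, lost.
  edge-2 sheds 175 req/s: no online neighbours, lost.
No further crashes.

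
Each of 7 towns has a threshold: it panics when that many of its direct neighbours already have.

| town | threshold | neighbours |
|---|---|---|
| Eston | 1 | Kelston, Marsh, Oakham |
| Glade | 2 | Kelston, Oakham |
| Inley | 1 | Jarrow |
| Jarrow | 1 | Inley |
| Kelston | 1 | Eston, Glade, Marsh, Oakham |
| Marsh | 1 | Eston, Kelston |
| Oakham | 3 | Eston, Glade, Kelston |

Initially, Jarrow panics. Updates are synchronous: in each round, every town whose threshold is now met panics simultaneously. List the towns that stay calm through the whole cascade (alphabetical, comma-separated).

Round 1 — Jarrow panics (initial).
Round 2 — checking thresholds:
  Inley: 1 of 1 neighbours ≥ 1, panics.
Round 3 — no new panics; cascade stops.

Eston, Glade, Kelston, Marsh, Oakham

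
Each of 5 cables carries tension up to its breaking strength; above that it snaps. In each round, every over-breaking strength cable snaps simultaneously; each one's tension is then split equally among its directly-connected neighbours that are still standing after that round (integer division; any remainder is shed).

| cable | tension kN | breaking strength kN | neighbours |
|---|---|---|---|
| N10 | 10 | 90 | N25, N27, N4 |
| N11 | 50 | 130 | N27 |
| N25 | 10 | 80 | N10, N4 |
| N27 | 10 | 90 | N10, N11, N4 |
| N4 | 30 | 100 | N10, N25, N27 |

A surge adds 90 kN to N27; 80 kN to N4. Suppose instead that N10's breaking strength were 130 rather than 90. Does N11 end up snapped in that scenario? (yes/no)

no

With N10's breaking strength at 130:
Round 1 — N27 at 100 > 90; N4 at 110 > 100. N27, N4 snap.
  N27 sheds 100 kN to N10, N11: 50 each.
    N10: 10+50 = 60 ≤ 130
    N11: 50+50 = 100 ≤ 130
  N4 sheds 110 kN to N10, N25: 55 each.
    N10: 60+55 = 115 ≤ 130
    N25: 10+55 = 65 ≤ 80
No further breaks.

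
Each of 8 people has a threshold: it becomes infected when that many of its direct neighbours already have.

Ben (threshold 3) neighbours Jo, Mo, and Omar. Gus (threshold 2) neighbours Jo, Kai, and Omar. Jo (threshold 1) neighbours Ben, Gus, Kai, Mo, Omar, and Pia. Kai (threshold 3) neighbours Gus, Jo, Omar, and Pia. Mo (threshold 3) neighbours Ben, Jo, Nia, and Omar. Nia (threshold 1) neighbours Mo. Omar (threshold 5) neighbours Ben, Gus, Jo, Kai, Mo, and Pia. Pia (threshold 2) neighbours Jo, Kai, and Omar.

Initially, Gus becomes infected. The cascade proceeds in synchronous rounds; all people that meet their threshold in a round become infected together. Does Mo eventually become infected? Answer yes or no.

no

Round 1 — Gus becomes infected (initial).
Round 2 — checking thresholds:
  Jo: 1 of 6 neighbours ≥ 1, becomes infected.
  Kai: 1 of 4 neighbours < 3, holds.
  Omar: 1 of 6 neighbours < 5, holds.
Round 3 — no new infections; cascade stops.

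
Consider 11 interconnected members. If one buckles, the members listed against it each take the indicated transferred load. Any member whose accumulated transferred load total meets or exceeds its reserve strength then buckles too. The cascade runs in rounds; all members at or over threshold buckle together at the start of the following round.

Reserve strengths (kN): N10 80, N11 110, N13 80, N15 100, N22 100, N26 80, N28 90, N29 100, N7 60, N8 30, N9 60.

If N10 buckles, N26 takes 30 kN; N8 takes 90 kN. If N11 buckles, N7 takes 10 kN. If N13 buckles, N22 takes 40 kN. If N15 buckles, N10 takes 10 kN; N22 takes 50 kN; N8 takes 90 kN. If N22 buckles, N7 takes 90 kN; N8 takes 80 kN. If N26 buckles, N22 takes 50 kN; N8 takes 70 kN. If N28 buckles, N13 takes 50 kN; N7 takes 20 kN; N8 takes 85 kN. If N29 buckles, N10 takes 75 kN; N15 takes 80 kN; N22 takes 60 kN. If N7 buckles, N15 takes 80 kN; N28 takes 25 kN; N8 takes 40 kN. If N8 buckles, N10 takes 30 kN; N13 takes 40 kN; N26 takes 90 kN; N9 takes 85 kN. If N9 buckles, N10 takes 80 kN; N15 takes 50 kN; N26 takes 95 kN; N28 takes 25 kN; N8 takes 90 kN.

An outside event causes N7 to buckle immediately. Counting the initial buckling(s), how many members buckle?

Round 1 — N7 buckles (initial).
  N15: +80 → 80 < 100
  N28: +25 → 25 < 90
  N8: +40 → 40 ≥ 30
Round 2 — N8 buckles.
  N10: +30 → 30 < 80
  N13: +40 → 40 < 80
  N26: +90 → 90 ≥ 80
  N9: +85 → 85 ≥ 60
Round 3 — N26, N9 buckle.
  N10: +80 → 110 ≥ 80
  N15: +50 → 130 ≥ 100
  N22: +50 → 50 < 100
  N28: +25 → 50 < 90
Round 4 — N10, N15 buckle.
  N22: +50 → 100 ≥ 100
Round 5 — N22 buckles.
No further bucklings.

7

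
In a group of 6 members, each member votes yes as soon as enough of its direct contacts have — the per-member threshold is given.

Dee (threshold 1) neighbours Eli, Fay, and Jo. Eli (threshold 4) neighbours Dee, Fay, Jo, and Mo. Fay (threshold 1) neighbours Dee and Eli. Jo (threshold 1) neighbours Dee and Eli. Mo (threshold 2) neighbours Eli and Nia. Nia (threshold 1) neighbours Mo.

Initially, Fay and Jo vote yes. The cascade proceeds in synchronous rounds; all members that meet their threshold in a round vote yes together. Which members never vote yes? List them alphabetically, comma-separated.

Round 1 — Fay, Jo vote yes (initial).
Round 2 — checking thresholds:
  Dee: 2 of 3 neighbours ≥ 1, votes yes.
  Eli: 2 of 4 neighbours < 4, not yet.
Round 3 — no new yes votes; cascade stops.

Eli, Mo, Nia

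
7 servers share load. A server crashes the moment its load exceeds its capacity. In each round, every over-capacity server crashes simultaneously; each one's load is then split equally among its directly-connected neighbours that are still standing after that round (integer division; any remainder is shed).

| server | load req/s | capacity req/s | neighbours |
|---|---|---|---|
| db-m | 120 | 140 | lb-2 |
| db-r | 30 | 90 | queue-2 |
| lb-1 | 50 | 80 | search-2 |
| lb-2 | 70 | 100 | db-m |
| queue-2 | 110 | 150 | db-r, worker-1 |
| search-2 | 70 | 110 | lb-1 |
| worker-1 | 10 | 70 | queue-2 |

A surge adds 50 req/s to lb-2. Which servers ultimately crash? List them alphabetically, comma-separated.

Round 1 — lb-2 at 120 > 100. lb-2 crashes.
  lb-2 sheds 120 req/s to db-m: 120 each.
    db-m: 120+120 = 240 > 140
Round 2 — db-m crashes.
  db-m sheds 240 req/s: no online neighbours, lost.
No further crashes.

db-m, lb-2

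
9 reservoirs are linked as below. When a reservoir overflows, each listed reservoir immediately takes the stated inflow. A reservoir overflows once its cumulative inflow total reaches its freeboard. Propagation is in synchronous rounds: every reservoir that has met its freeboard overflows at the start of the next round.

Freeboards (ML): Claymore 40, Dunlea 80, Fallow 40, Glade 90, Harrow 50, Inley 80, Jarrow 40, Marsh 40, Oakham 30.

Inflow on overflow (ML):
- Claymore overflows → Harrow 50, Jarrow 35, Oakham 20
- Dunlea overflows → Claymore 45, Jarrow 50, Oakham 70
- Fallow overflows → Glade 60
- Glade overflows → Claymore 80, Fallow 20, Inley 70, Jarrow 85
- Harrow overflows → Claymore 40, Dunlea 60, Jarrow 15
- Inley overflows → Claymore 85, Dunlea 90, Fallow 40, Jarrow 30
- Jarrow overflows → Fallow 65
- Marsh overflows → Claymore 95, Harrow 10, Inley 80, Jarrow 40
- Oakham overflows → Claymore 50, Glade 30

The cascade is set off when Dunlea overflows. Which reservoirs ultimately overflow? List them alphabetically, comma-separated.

Round 1 — Dunlea overflows (initial).
  Claymore: +45 → 45 ≥ 40
  Jarrow: +50 → 50 ≥ 40
  Oakham: +70 → 70 ≥ 30
Round 2 — Claymore, Jarrow, Oakham overflow.
  Fallow: +65 → 65 ≥ 40
  Glade: +30 → 30 < 90
  Harrow: +50 → 50 ≥ 50
Round 3 — Fallow, Harrow overflow.
  Glade: +60 → 90 ≥ 90
Round 4 — Glade overflows.
  Inley: +70 → 70 < 80
No further overflows.

Claymore, Dunlea, Fallow, Glade, Harrow, Jarrow, Oakham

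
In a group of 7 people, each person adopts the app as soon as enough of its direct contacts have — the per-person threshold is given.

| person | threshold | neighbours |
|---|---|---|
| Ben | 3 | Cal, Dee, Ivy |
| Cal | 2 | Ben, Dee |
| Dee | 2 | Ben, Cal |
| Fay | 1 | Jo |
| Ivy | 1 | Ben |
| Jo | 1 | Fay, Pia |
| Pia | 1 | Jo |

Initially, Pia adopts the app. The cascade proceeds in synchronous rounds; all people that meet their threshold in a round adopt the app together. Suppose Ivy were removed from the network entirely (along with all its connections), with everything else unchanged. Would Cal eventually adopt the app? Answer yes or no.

no

With Ivy removed:
Round 1 — Pia adopts the app (initial).
Round 2 — checking thresholds:
  Jo: 1 of 2 neighbours ≥ 1, adopts the app.
Round 3 — checking thresholds:
  Fay: 1 of 1 neighbours ≥ 1, adopts the app.
Round 4 — no new adoptions; cascade stops.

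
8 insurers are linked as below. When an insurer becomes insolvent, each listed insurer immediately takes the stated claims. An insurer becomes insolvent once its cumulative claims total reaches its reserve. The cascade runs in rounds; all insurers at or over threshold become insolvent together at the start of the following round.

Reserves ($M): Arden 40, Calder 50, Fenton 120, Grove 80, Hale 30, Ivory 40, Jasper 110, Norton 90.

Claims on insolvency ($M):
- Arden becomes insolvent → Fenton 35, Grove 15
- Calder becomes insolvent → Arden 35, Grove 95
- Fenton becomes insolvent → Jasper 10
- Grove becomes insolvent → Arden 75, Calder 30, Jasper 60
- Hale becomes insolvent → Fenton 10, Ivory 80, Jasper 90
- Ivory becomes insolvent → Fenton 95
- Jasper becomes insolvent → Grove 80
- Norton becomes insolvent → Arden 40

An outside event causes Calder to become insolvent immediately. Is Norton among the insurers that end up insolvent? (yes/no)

no

Round 1 — Calder becomes insolvent (initial).
  Arden: +35 → 35 < 40
  Grove: +95 → 95 ≥ 80
Round 2 — Grove becomes insolvent.
  Arden: +75 → 110 ≥ 40
  Jasper: +60 → 60 < 110
Round 3 — Arden becomes insolvent.
  Fenton: +35 → 35 < 120
No further insolvencies.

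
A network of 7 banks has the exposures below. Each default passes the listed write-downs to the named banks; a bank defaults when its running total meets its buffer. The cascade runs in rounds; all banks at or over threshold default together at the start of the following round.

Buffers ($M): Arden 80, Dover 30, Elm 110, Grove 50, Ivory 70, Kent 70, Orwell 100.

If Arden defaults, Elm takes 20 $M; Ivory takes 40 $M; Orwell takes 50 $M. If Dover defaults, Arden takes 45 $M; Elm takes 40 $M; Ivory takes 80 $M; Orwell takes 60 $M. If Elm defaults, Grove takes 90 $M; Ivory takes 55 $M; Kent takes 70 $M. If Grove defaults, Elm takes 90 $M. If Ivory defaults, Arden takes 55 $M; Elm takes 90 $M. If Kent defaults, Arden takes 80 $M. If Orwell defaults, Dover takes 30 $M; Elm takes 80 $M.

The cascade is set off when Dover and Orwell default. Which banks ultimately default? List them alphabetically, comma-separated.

Arden, Dover, Elm, Grove, Ivory, Kent, Orwell

Round 1 — Dover, Orwell default (initial).
  Arden: +45 → 45 < 80
  Elm: +40+80 → 120 ≥ 110
  Ivory: +80 → 80 ≥ 70
Round 2 — Elm, Ivory default.
  Arden: +55 → 100 ≥ 80
  Grove: +90 → 90 ≥ 50
  Kent: +70 → 70 ≥ 70
Round 3 — Arden, Grove, Kent default.
No further defaults.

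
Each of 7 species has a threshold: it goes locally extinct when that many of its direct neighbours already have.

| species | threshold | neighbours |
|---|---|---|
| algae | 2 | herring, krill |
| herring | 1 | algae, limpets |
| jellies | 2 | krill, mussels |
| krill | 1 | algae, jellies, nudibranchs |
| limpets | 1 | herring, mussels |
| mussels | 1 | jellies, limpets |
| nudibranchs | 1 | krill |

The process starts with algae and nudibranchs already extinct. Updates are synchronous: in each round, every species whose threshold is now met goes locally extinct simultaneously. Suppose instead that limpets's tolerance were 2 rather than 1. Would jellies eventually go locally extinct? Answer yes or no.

With limpets's tolerance at 2:
Round 1 — algae, nudibranchs go locally extinct (initial).
Round 2 — checking thresholds:
  herring: 1 of 2 neighbours ≥ 1, goes locally extinct.
  krill: 2 of 3 neighbours ≥ 1, goes locally extinct.
Round 3 — no new extinctions; cascade stops.

no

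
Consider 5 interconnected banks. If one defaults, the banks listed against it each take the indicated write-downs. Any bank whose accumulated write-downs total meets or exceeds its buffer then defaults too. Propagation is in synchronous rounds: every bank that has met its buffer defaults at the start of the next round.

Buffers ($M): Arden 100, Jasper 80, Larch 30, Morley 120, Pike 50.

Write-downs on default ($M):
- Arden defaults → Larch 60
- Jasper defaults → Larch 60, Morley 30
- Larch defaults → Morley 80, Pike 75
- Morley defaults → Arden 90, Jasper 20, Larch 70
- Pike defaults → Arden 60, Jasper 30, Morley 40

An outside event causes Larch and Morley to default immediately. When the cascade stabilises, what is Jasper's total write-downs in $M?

50

Round 1 — Larch, Morley default (initial).
  Arden: +90 → 90 < 100
  Jasper: +20 → 20 < 80
  Pike: +75 → 75 ≥ 50
Round 2 — Pike defaults.
  Arden: +60 → 150 ≥ 100
  Jasper: +30 → 50 < 80
Round 3 — Arden defaults.
No further defaults.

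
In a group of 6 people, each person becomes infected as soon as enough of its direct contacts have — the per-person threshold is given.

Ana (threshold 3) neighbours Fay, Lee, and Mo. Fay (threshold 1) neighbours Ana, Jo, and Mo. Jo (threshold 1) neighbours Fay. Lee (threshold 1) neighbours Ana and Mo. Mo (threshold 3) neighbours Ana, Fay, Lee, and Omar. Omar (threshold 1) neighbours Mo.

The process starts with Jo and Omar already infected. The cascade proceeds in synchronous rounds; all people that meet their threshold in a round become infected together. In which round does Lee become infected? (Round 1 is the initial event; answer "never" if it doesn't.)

Round 1 — Jo, Omar become infected (initial).
Round 2 — checking thresholds:
  Fay: 1 of 3 neighbours ≥ 1, becomes infected.
  Mo: 1 of 4 neighbours < 3, not yet.
Round 3 — no new infections; cascade stops.

never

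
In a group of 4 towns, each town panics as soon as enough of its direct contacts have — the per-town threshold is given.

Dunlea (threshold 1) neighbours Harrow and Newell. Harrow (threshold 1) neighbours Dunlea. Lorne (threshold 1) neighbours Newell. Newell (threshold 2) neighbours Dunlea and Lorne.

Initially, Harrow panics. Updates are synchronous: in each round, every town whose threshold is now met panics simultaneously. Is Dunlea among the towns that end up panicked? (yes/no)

Round 1 — Harrow panics (initial).
Round 2 — checking thresholds:
  Dunlea: 1 of 2 neighbours ≥ 1, panics.
Round 3 — no new panics; cascade stops.

yes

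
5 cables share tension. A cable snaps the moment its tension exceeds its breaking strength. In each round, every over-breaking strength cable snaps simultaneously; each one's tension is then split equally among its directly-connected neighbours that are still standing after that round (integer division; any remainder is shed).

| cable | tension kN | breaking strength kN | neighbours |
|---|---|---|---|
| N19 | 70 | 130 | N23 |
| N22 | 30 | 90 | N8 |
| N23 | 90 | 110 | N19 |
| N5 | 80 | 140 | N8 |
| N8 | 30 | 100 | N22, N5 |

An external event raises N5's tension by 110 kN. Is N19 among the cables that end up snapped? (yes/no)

Round 1 — N5 at 190 > 140. N5 snaps.
  N5 sheds 190 kN to N8: 190 each.
    N8: 30+190 = 220 > 100
Round 2 — N8 snaps.
  N8 sheds 220 kN to N22: 220 each.
    N22: 30+220 = 250 > 90
Round 3 — N22 snaps.
  N22 sheds 250 kN: no online neighbours, lost.
No further breaks.

no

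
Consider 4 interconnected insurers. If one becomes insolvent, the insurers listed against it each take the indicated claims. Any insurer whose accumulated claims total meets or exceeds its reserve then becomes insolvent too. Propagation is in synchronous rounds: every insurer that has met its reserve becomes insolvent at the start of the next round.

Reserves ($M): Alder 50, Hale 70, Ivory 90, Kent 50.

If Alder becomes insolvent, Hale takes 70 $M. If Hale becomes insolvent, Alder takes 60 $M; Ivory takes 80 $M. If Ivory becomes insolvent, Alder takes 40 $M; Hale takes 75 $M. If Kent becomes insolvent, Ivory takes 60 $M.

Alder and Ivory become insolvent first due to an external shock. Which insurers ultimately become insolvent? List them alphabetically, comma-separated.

Alder, Hale, Ivory

Round 1 — Alder, Ivory become insolvent (initial).
  Hale: +70+75 → 145 ≥ 70
Round 2 — Hale becomes insolvent.
No further insolvencies.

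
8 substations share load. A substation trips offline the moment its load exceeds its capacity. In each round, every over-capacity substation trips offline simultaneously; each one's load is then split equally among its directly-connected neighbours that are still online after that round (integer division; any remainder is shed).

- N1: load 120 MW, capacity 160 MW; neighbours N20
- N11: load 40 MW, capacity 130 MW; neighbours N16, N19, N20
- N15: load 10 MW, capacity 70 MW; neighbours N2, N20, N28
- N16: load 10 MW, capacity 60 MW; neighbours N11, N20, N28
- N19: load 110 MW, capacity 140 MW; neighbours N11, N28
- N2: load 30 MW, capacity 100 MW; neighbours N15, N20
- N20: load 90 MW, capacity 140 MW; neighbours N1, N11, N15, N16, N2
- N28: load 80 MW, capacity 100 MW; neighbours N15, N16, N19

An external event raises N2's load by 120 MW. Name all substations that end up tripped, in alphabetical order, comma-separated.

Round 1 — N2 at 150 > 100. N2 trips offline.
  N2 sheds 150 MW to N15, N20: 75 each.
    N15: 10+75 = 85 > 70
    N20: 90+75 = 165 > 140
Round 2 — N15, N20 trip offline.
  N15 sheds 85 MW to N28: 85 each.
    N28: 80+85 = 165 > 100
  N20 sheds 165 MW to N1, N11, N16: 55 each.
    N1: 120+55 = 175 > 160
    N11: 40+55 = 95 ≤ 130
    N16: 10+55 = 65 > 60
Round 3 — N1, N16, N28 trip offline.
  N1 sheds 175 MW: no online neighbours, lost.
  N16 sheds 65 MW to N11: 65 each.
    N11: 95+65 = 160 > 130
  N28 sheds 165 MW to N19: 165 each.
    N19: 110+165 = 275 > 140
Round 4 — N11, N19 trip offline.
  N11 sheds 160 MW: no online neighbours, lost.
  N19 sheds 275 MW: no online neighbours, lost.
No further trips.

N1, N11, N15, N16, N19, N2, N20, N28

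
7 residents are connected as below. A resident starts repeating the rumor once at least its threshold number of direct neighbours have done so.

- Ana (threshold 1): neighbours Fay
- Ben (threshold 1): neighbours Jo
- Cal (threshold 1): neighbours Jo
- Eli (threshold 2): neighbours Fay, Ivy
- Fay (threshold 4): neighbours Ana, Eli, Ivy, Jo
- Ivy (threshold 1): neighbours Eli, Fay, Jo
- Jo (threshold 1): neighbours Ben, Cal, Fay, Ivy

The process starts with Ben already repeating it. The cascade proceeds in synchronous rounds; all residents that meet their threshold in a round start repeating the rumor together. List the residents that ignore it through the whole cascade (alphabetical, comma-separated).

Ana, Eli, Fay

Round 1 — Ben starts repeating the rumor (initial).
Round 2 — checking thresholds:
  Jo: 1 of 4 neighbours ≥ 1, starts repeating the rumor.
Round 3 — checking thresholds:
  Cal: 1 of 1 neighbours ≥ 1, starts repeating the rumor.
  Fay: 1 of 4 neighbours < 4, below threshold.
  Ivy: 1 of 3 neighbours ≥ 1, starts repeating the rumor.
Round 4 — no new spreads; cascade stops.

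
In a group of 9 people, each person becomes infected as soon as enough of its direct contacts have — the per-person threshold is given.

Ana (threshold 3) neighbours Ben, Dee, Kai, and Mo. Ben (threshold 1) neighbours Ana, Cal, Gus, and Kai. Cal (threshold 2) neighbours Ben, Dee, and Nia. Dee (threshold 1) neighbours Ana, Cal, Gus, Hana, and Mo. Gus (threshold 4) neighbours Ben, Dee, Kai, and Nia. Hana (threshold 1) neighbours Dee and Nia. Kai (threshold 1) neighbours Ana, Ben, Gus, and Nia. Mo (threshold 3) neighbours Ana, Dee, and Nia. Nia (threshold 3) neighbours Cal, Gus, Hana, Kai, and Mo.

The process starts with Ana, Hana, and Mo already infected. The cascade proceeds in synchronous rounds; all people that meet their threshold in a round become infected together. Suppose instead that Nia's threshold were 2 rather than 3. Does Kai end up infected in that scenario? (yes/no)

yes

With Nia's threshold at 2:
Round 1 — Ana, Hana, Mo become infected (initial).
Round 2 — checking thresholds:
  Ben: 1 of 4 neighbours ≥ 1, becomes infected.
  Dee: 3 of 5 neighbours ≥ 1, becomes infected.
  Kai: 1 of 4 neighbours ≥ 1, becomes infected.
  Nia: 2 of 5 neighbours ≥ 2, becomes infected.
Round 3 — checking thresholds:
  Cal: 3 of 3 neighbours ≥ 2, becomes infected.
  Gus: 4 of 4 neighbours ≥ 4, becomes infected.
Round 4 — no new infections; cascade stops.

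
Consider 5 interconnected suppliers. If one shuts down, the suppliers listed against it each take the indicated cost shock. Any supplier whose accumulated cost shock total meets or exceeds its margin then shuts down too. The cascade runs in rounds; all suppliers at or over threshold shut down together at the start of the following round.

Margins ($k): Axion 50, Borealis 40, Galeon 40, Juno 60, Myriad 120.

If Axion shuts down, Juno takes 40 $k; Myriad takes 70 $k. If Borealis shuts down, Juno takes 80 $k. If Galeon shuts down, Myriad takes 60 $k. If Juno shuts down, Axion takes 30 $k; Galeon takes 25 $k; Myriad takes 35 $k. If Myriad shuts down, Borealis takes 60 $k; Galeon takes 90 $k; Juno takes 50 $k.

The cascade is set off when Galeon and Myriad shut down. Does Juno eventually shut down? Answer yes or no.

Round 1 — Galeon, Myriad shut down (initial).
  Borealis: +60 → 60 ≥ 40
  Juno: +50 → 50 < 60
Round 2 — Borealis shuts down.
  Juno: +80 → 130 ≥ 60
Round 3 — Juno shuts down.
  Axion: +30 → 30 < 50
No further shutdowns.

yes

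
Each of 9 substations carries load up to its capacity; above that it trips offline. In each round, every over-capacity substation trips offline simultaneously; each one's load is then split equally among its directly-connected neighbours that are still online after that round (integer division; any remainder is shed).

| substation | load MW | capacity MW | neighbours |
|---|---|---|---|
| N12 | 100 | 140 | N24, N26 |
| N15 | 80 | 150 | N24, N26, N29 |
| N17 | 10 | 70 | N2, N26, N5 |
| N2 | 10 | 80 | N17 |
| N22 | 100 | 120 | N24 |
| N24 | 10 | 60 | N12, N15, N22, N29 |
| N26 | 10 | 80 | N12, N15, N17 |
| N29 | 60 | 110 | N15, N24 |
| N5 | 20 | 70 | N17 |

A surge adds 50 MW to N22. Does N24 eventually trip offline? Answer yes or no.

Round 1 — N22 at 150 > 120. N22 trips offline.
  N22 sheds 150 MW to N24: 150 each.
    N24: 10+150 = 160 > 60
Round 2 — N24 trips offline.
  N24 sheds 160 MW to N12, N15, N29: 53 each (1 lost).
    N12: 100+53 = 153 > 140
    N15: 80+53 = 133 ≤ 150
    N29: 60+53 = 113 > 110
Round 3 — N12, N29 trip offline.
  N12 sheds 153 MW to N26: 153 each.
    N26: 10+153 = 163 > 80
  N29 sheds 113 MW to N15: 113 each.
    N15: 133+113 = 246 > 150
Round 4 — N15, N26 trip offline.
  N15 sheds 246 MW: no online neighbours, lost.
  N26 sheds 163 MW to N17: 163 each.
    N17: 10+163 = 173 > 70
Round 5 — N17 trips offline.
  N17 sheds 173 MW to N2, N5: 86 each (1 lost).
    N2: 10+86 = 96 > 80
    N5: 20+86 = 106 > 70
Round 6 — N2, N5 trip offline.
  N2 sheds 96 MW: no online neighbours, lost.
  N5 sheds 106 MW: no online neighbours, lost.
No further trips.

yes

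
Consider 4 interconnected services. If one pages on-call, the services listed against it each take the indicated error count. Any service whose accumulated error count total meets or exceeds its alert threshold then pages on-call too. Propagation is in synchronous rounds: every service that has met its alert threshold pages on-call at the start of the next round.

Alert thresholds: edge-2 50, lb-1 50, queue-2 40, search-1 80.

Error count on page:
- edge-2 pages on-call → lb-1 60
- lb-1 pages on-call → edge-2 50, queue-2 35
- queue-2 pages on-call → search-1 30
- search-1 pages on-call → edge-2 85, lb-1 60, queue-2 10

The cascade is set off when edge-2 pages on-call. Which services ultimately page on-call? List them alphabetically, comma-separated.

Round 1 — edge-2 pages on-call (initial).
  lb-1: +60 → 60 ≥ 50
Round 2 — lb-1 pages on-call.
  queue-2: +35 → 35 < 40
No further pages.

edge-2, lb-1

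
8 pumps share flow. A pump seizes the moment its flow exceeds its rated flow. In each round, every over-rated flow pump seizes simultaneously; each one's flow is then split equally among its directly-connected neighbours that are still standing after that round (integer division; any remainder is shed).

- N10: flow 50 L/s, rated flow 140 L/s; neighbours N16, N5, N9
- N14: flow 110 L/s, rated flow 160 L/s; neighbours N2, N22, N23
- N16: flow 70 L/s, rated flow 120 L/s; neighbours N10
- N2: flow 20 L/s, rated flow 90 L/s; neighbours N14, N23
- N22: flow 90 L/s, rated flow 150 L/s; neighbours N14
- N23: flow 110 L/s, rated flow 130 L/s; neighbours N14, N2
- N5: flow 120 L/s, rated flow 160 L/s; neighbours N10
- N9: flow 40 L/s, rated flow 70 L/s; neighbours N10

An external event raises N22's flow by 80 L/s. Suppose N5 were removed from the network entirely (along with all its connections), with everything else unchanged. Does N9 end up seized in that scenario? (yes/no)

With N5 removed:
Round 1 — N22 at 170 > 150. N22 seizes.
  N22 sheds 170 L/s to N14: 170 each.
    N14: 110+170 = 280 > 160
Round 2 — N14 seizes.
  N14 sheds 280 L/s to N2, N23: 140 each.
    N2: 20+140 = 160 > 90
    N23: 110+140 = 250 > 130
Round 3 — N2, N23 seize.
  N2 sheds 160 L/s: no online neighbours, lost.
  N23 sheds 250 L/s: no online neighbours, lost.
No further seizures.

no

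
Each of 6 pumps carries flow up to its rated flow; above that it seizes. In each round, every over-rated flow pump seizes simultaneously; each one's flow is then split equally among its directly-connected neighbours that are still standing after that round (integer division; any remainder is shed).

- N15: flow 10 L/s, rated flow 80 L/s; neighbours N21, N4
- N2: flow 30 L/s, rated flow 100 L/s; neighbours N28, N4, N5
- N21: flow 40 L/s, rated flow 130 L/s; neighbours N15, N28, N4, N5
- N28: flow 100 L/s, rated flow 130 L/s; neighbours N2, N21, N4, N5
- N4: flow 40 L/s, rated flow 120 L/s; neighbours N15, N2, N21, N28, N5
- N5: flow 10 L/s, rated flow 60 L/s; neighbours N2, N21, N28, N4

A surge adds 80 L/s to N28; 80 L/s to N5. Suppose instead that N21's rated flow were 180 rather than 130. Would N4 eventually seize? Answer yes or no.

yes

With N21's rated flow at 180:
Round 1 — N28 at 180 > 130; N5 at 90 > 60. N28, N5 seize.
  N28 sheds 180 L/s to N2, N21, N4: 60 each.
    N2: 30+60 = 90 ≤ 100
    N21: 40+60 = 100 ≤ 180
    N4: 40+60 = 100 ≤ 120
  N5 sheds 90 L/s to N2, N21, N4: 30 each.
    N2: 90+30 = 120 > 100
    N21: 100+30 = 130 ≤ 180
    N4: 100+30 = 130 > 120
Round 2 — N2, N4 seize.
  N2 sheds 120 L/s: no online neighbours, lost.
  N4 sheds 130 L/s to N15, N21: 65 each.
    N15: 10+65 = 75 ≤ 80
    N21: 130+65 = 195 > 180
Round 3 — N21 seizes.
  N21 sheds 195 L/s to N15: 195 each.
    N15: 75+195 = 270 > 80
Round 4 — N15 seizes.
  N15 sheds 270 L/s: no online neighbours, lost.
No further seizures.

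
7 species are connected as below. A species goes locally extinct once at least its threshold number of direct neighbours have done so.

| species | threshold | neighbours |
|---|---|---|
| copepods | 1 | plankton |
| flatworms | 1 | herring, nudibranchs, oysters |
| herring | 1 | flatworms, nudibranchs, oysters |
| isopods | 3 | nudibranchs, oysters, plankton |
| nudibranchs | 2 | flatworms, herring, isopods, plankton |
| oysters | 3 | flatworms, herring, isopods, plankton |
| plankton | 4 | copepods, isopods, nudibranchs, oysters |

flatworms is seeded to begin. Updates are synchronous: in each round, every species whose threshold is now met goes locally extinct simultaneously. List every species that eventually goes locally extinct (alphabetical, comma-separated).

Round 1 — flatworms goes locally extinct (initial).
Round 2 — checking thresholds:
  herring: 1 of 3 neighbours ≥ 1, goes locally extinct.
  nudibranchs: 1 of 4 neighbours < 2, not yet.
  oysters: 1 of 4 neighbours < 3, not yet.
Round 3 — checking thresholds:
  nudibranchs: 2 of 4 neighbours ≥ 2, goes locally extinct.
  oysters: 2 of 4 neighbours < 3, not yet.
Round 4 — no new extinctions; cascade stops.

flatworms, herring, nudibranchs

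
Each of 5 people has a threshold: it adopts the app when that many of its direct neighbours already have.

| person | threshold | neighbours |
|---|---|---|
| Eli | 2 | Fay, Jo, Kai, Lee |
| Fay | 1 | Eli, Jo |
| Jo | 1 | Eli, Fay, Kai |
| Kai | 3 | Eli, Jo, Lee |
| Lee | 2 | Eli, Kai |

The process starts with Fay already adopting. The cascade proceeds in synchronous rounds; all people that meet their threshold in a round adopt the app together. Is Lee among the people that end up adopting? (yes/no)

Round 1 — Fay adopts the app (initial).
Round 2 — checking thresholds:
  Eli: 1 of 4 neighbours < 2, not yet.
  Jo: 1 of 3 neighbours ≥ 1, adopts the app.
Round 3 — checking thresholds:
  Eli: 2 of 4 neighbours ≥ 2, adopts the app.
  Kai: 1 of 3 neighbours < 3, not yet.
Round 4 — no new adoptions; cascade stops.

no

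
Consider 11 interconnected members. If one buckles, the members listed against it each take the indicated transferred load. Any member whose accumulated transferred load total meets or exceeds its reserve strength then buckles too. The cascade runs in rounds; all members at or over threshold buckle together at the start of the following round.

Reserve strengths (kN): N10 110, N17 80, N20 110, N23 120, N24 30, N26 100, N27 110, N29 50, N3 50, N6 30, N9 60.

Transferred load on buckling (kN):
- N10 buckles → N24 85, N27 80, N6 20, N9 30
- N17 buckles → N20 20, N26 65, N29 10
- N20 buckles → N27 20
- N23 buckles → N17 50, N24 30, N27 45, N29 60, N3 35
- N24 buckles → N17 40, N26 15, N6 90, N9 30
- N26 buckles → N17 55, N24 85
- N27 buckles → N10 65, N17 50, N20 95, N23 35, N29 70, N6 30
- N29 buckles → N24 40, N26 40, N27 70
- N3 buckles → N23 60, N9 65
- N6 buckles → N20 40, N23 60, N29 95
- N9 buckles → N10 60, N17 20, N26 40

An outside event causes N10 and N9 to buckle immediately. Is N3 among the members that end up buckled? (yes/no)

Round 1 — N10, N9 buckle (initial).
  N17: +20 → 20 < 80
  N24: +85 → 85 ≥ 30
  N26: +40 → 40 < 100
  N27: +80 → 80 < 110
  N6: +20 → 20 < 30
Round 2 — N24 buckles.
  N17: +40 → 60 < 80
  N26: +15 → 55 < 100
  N6: +90 → 110 ≥ 30
Round 3 — N6 buckles.
  N20: +40 → 40 < 110
  N23: +60 → 60 < 120
  N29: +95 → 95 ≥ 50
Round 4 — N29 buckles.
  N26: +40 → 95 < 100
  N27: +70 → 150 ≥ 110
Round 5 — N27 buckles.
  N17: +50 → 110 ≥ 80
  N20: +95 → 135 ≥ 110
  N23: +35 → 95 < 120
Round 6 — N17, N20 buckle.
  N26: +65 → 160 ≥ 100
Round 7 — N26 buckles.
No further bucklings.

no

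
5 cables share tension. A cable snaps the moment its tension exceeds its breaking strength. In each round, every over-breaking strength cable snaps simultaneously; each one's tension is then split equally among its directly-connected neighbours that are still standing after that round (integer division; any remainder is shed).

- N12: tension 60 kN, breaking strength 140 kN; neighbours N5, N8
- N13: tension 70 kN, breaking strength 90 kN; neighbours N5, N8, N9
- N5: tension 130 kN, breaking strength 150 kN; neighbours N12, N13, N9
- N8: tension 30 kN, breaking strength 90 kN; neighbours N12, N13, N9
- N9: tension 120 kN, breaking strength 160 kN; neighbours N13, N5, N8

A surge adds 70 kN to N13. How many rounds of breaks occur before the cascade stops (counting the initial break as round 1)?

Round 1 — N13 at 140 > 90. N13 snaps.
  N13 sheds 140 kN to N5, N8, N9: 46 each (2 lost).
    N5: 130+46 = 176 > 150
    N8: 30+46 = 76 ≤ 90
    N9: 120+46 = 166 > 160
Round 2 — N5, N9 snap.
  N5 sheds 176 kN to N12: 176 each.
    N12: 60+176 = 236 > 140
  N9 sheds 166 kN to N8: 166 each.
    N8: 76+166 = 242 > 90
Round 3 — N12, N8 snap.
  N12 sheds 236 kN: no online neighbours, lost.
  N8 sheds 242 kN: no online neighbours, lost.
No further breaks.

3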